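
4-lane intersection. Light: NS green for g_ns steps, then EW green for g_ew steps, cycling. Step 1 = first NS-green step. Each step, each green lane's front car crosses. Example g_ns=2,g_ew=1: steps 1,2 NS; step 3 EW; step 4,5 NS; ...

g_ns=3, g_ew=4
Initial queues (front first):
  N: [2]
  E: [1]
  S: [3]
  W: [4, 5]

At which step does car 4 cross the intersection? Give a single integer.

Step 1 [NS]: N:car2-GO,E:wait,S:car3-GO,W:wait | queues: N=0 E=1 S=0 W=2
Step 2 [NS]: N:empty,E:wait,S:empty,W:wait | queues: N=0 E=1 S=0 W=2
Step 3 [NS]: N:empty,E:wait,S:empty,W:wait | queues: N=0 E=1 S=0 W=2
Step 4 [EW]: N:wait,E:car1-GO,S:wait,W:car4-GO | queues: N=0 E=0 S=0 W=1
Step 5 [EW]: N:wait,E:empty,S:wait,W:car5-GO | queues: N=0 E=0 S=0 W=0
Car 4 crosses at step 4

4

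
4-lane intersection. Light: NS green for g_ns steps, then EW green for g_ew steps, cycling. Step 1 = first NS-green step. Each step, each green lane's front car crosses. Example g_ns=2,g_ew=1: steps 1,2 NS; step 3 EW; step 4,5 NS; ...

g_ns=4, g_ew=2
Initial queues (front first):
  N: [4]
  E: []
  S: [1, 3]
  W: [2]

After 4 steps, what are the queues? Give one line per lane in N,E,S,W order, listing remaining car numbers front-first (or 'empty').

Step 1 [NS]: N:car4-GO,E:wait,S:car1-GO,W:wait | queues: N=0 E=0 S=1 W=1
Step 2 [NS]: N:empty,E:wait,S:car3-GO,W:wait | queues: N=0 E=0 S=0 W=1
Step 3 [NS]: N:empty,E:wait,S:empty,W:wait | queues: N=0 E=0 S=0 W=1
Step 4 [NS]: N:empty,E:wait,S:empty,W:wait | queues: N=0 E=0 S=0 W=1

N: empty
E: empty
S: empty
W: 2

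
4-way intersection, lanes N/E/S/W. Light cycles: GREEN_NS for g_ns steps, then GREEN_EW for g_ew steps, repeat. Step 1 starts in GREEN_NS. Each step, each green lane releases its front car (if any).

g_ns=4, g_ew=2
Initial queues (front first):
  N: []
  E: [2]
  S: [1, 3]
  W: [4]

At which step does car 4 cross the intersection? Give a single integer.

Step 1 [NS]: N:empty,E:wait,S:car1-GO,W:wait | queues: N=0 E=1 S=1 W=1
Step 2 [NS]: N:empty,E:wait,S:car3-GO,W:wait | queues: N=0 E=1 S=0 W=1
Step 3 [NS]: N:empty,E:wait,S:empty,W:wait | queues: N=0 E=1 S=0 W=1
Step 4 [NS]: N:empty,E:wait,S:empty,W:wait | queues: N=0 E=1 S=0 W=1
Step 5 [EW]: N:wait,E:car2-GO,S:wait,W:car4-GO | queues: N=0 E=0 S=0 W=0
Car 4 crosses at step 5

5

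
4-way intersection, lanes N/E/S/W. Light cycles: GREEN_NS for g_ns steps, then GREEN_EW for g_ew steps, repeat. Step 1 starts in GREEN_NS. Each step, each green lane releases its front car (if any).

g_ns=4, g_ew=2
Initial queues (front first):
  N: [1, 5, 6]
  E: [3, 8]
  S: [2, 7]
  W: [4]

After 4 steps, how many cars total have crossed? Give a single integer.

Step 1 [NS]: N:car1-GO,E:wait,S:car2-GO,W:wait | queues: N=2 E=2 S=1 W=1
Step 2 [NS]: N:car5-GO,E:wait,S:car7-GO,W:wait | queues: N=1 E=2 S=0 W=1
Step 3 [NS]: N:car6-GO,E:wait,S:empty,W:wait | queues: N=0 E=2 S=0 W=1
Step 4 [NS]: N:empty,E:wait,S:empty,W:wait | queues: N=0 E=2 S=0 W=1
Cars crossed by step 4: 5

Answer: 5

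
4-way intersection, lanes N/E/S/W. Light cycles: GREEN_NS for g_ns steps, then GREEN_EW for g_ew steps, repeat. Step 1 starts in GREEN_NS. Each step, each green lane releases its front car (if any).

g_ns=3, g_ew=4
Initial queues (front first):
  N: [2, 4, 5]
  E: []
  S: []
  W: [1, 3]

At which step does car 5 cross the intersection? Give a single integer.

Step 1 [NS]: N:car2-GO,E:wait,S:empty,W:wait | queues: N=2 E=0 S=0 W=2
Step 2 [NS]: N:car4-GO,E:wait,S:empty,W:wait | queues: N=1 E=0 S=0 W=2
Step 3 [NS]: N:car5-GO,E:wait,S:empty,W:wait | queues: N=0 E=0 S=0 W=2
Step 4 [EW]: N:wait,E:empty,S:wait,W:car1-GO | queues: N=0 E=0 S=0 W=1
Step 5 [EW]: N:wait,E:empty,S:wait,W:car3-GO | queues: N=0 E=0 S=0 W=0
Car 5 crosses at step 3

3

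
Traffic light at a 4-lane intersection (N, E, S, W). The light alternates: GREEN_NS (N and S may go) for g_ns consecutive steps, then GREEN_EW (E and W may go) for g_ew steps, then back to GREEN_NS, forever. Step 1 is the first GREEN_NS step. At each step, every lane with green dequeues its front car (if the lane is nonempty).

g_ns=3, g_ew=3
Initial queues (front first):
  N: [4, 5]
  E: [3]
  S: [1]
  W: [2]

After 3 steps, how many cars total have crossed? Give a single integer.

Step 1 [NS]: N:car4-GO,E:wait,S:car1-GO,W:wait | queues: N=1 E=1 S=0 W=1
Step 2 [NS]: N:car5-GO,E:wait,S:empty,W:wait | queues: N=0 E=1 S=0 W=1
Step 3 [NS]: N:empty,E:wait,S:empty,W:wait | queues: N=0 E=1 S=0 W=1
Cars crossed by step 3: 3

Answer: 3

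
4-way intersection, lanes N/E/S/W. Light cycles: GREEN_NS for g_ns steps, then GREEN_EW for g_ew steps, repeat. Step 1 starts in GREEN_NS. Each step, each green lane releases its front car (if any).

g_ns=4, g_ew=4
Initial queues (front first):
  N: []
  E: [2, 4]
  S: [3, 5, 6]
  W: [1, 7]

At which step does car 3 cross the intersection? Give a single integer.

Step 1 [NS]: N:empty,E:wait,S:car3-GO,W:wait | queues: N=0 E=2 S=2 W=2
Step 2 [NS]: N:empty,E:wait,S:car5-GO,W:wait | queues: N=0 E=2 S=1 W=2
Step 3 [NS]: N:empty,E:wait,S:car6-GO,W:wait | queues: N=0 E=2 S=0 W=2
Step 4 [NS]: N:empty,E:wait,S:empty,W:wait | queues: N=0 E=2 S=0 W=2
Step 5 [EW]: N:wait,E:car2-GO,S:wait,W:car1-GO | queues: N=0 E=1 S=0 W=1
Step 6 [EW]: N:wait,E:car4-GO,S:wait,W:car7-GO | queues: N=0 E=0 S=0 W=0
Car 3 crosses at step 1

1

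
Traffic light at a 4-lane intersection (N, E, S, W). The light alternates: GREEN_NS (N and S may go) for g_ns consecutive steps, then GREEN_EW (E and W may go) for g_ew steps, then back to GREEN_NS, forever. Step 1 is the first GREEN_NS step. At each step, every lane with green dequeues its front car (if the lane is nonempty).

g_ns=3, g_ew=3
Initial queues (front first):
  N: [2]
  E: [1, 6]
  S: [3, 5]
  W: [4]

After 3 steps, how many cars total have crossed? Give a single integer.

Step 1 [NS]: N:car2-GO,E:wait,S:car3-GO,W:wait | queues: N=0 E=2 S=1 W=1
Step 2 [NS]: N:empty,E:wait,S:car5-GO,W:wait | queues: N=0 E=2 S=0 W=1
Step 3 [NS]: N:empty,E:wait,S:empty,W:wait | queues: N=0 E=2 S=0 W=1
Cars crossed by step 3: 3

Answer: 3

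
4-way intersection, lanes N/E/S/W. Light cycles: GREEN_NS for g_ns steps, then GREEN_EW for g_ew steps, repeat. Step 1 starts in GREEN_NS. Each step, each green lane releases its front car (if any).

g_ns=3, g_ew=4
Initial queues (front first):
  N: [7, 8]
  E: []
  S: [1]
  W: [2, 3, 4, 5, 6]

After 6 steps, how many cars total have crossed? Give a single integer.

Step 1 [NS]: N:car7-GO,E:wait,S:car1-GO,W:wait | queues: N=1 E=0 S=0 W=5
Step 2 [NS]: N:car8-GO,E:wait,S:empty,W:wait | queues: N=0 E=0 S=0 W=5
Step 3 [NS]: N:empty,E:wait,S:empty,W:wait | queues: N=0 E=0 S=0 W=5
Step 4 [EW]: N:wait,E:empty,S:wait,W:car2-GO | queues: N=0 E=0 S=0 W=4
Step 5 [EW]: N:wait,E:empty,S:wait,W:car3-GO | queues: N=0 E=0 S=0 W=3
Step 6 [EW]: N:wait,E:empty,S:wait,W:car4-GO | queues: N=0 E=0 S=0 W=2
Cars crossed by step 6: 6

Answer: 6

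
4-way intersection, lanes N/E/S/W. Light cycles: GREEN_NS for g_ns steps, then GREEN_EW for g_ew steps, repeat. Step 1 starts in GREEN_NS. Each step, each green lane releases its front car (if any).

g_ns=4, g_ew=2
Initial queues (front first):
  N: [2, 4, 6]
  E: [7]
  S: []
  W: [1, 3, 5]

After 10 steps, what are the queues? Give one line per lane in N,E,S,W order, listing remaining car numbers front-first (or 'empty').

Step 1 [NS]: N:car2-GO,E:wait,S:empty,W:wait | queues: N=2 E=1 S=0 W=3
Step 2 [NS]: N:car4-GO,E:wait,S:empty,W:wait | queues: N=1 E=1 S=0 W=3
Step 3 [NS]: N:car6-GO,E:wait,S:empty,W:wait | queues: N=0 E=1 S=0 W=3
Step 4 [NS]: N:empty,E:wait,S:empty,W:wait | queues: N=0 E=1 S=0 W=3
Step 5 [EW]: N:wait,E:car7-GO,S:wait,W:car1-GO | queues: N=0 E=0 S=0 W=2
Step 6 [EW]: N:wait,E:empty,S:wait,W:car3-GO | queues: N=0 E=0 S=0 W=1
Step 7 [NS]: N:empty,E:wait,S:empty,W:wait | queues: N=0 E=0 S=0 W=1
Step 8 [NS]: N:empty,E:wait,S:empty,W:wait | queues: N=0 E=0 S=0 W=1
Step 9 [NS]: N:empty,E:wait,S:empty,W:wait | queues: N=0 E=0 S=0 W=1
Step 10 [NS]: N:empty,E:wait,S:empty,W:wait | queues: N=0 E=0 S=0 W=1

N: empty
E: empty
S: empty
W: 5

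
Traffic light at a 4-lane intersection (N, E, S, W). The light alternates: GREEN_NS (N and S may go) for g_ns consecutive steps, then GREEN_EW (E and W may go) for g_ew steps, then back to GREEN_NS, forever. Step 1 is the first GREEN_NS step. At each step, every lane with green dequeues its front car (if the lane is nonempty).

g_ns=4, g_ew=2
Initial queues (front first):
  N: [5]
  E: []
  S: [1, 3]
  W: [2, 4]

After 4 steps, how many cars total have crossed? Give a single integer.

Step 1 [NS]: N:car5-GO,E:wait,S:car1-GO,W:wait | queues: N=0 E=0 S=1 W=2
Step 2 [NS]: N:empty,E:wait,S:car3-GO,W:wait | queues: N=0 E=0 S=0 W=2
Step 3 [NS]: N:empty,E:wait,S:empty,W:wait | queues: N=0 E=0 S=0 W=2
Step 4 [NS]: N:empty,E:wait,S:empty,W:wait | queues: N=0 E=0 S=0 W=2
Cars crossed by step 4: 3

Answer: 3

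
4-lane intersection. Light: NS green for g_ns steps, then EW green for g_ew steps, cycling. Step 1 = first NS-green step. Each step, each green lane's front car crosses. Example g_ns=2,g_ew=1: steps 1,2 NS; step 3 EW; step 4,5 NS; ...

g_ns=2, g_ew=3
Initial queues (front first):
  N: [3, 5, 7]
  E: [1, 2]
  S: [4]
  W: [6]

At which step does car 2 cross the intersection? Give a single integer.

Step 1 [NS]: N:car3-GO,E:wait,S:car4-GO,W:wait | queues: N=2 E=2 S=0 W=1
Step 2 [NS]: N:car5-GO,E:wait,S:empty,W:wait | queues: N=1 E=2 S=0 W=1
Step 3 [EW]: N:wait,E:car1-GO,S:wait,W:car6-GO | queues: N=1 E=1 S=0 W=0
Step 4 [EW]: N:wait,E:car2-GO,S:wait,W:empty | queues: N=1 E=0 S=0 W=0
Step 5 [EW]: N:wait,E:empty,S:wait,W:empty | queues: N=1 E=0 S=0 W=0
Step 6 [NS]: N:car7-GO,E:wait,S:empty,W:wait | queues: N=0 E=0 S=0 W=0
Car 2 crosses at step 4

4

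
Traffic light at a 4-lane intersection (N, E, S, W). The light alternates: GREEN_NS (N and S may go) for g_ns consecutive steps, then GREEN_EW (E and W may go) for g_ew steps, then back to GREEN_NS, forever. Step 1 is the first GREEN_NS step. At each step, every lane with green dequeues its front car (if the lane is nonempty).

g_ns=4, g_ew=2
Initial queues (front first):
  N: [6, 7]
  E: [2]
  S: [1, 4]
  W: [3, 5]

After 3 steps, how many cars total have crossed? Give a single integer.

Answer: 4

Derivation:
Step 1 [NS]: N:car6-GO,E:wait,S:car1-GO,W:wait | queues: N=1 E=1 S=1 W=2
Step 2 [NS]: N:car7-GO,E:wait,S:car4-GO,W:wait | queues: N=0 E=1 S=0 W=2
Step 3 [NS]: N:empty,E:wait,S:empty,W:wait | queues: N=0 E=1 S=0 W=2
Cars crossed by step 3: 4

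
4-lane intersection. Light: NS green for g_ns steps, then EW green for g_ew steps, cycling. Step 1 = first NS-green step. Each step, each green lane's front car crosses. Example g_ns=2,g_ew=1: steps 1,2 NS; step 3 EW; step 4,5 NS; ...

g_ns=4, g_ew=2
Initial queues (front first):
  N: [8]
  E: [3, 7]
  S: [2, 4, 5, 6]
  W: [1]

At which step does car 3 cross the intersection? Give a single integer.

Step 1 [NS]: N:car8-GO,E:wait,S:car2-GO,W:wait | queues: N=0 E=2 S=3 W=1
Step 2 [NS]: N:empty,E:wait,S:car4-GO,W:wait | queues: N=0 E=2 S=2 W=1
Step 3 [NS]: N:empty,E:wait,S:car5-GO,W:wait | queues: N=0 E=2 S=1 W=1
Step 4 [NS]: N:empty,E:wait,S:car6-GO,W:wait | queues: N=0 E=2 S=0 W=1
Step 5 [EW]: N:wait,E:car3-GO,S:wait,W:car1-GO | queues: N=0 E=1 S=0 W=0
Step 6 [EW]: N:wait,E:car7-GO,S:wait,W:empty | queues: N=0 E=0 S=0 W=0
Car 3 crosses at step 5

5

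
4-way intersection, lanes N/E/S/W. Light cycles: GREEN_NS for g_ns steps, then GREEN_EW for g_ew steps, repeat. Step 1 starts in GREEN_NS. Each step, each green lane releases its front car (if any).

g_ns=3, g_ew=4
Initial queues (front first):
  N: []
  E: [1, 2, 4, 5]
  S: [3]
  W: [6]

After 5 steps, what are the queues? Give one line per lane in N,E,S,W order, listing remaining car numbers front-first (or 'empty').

Step 1 [NS]: N:empty,E:wait,S:car3-GO,W:wait | queues: N=0 E=4 S=0 W=1
Step 2 [NS]: N:empty,E:wait,S:empty,W:wait | queues: N=0 E=4 S=0 W=1
Step 3 [NS]: N:empty,E:wait,S:empty,W:wait | queues: N=0 E=4 S=0 W=1
Step 4 [EW]: N:wait,E:car1-GO,S:wait,W:car6-GO | queues: N=0 E=3 S=0 W=0
Step 5 [EW]: N:wait,E:car2-GO,S:wait,W:empty | queues: N=0 E=2 S=0 W=0

N: empty
E: 4 5
S: empty
W: empty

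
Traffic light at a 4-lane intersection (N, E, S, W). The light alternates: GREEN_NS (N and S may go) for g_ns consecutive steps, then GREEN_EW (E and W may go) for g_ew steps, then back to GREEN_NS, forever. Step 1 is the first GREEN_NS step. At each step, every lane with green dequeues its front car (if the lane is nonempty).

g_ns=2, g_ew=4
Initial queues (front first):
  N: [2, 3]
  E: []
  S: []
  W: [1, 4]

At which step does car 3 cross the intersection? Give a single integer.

Step 1 [NS]: N:car2-GO,E:wait,S:empty,W:wait | queues: N=1 E=0 S=0 W=2
Step 2 [NS]: N:car3-GO,E:wait,S:empty,W:wait | queues: N=0 E=0 S=0 W=2
Step 3 [EW]: N:wait,E:empty,S:wait,W:car1-GO | queues: N=0 E=0 S=0 W=1
Step 4 [EW]: N:wait,E:empty,S:wait,W:car4-GO | queues: N=0 E=0 S=0 W=0
Car 3 crosses at step 2

2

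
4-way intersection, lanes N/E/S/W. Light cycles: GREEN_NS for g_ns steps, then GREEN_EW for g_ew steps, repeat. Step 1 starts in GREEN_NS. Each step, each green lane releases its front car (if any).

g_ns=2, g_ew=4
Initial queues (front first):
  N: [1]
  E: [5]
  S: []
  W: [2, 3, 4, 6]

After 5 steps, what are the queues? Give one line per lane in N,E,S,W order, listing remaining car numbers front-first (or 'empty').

Step 1 [NS]: N:car1-GO,E:wait,S:empty,W:wait | queues: N=0 E=1 S=0 W=4
Step 2 [NS]: N:empty,E:wait,S:empty,W:wait | queues: N=0 E=1 S=0 W=4
Step 3 [EW]: N:wait,E:car5-GO,S:wait,W:car2-GO | queues: N=0 E=0 S=0 W=3
Step 4 [EW]: N:wait,E:empty,S:wait,W:car3-GO | queues: N=0 E=0 S=0 W=2
Step 5 [EW]: N:wait,E:empty,S:wait,W:car4-GO | queues: N=0 E=0 S=0 W=1

N: empty
E: empty
S: empty
W: 6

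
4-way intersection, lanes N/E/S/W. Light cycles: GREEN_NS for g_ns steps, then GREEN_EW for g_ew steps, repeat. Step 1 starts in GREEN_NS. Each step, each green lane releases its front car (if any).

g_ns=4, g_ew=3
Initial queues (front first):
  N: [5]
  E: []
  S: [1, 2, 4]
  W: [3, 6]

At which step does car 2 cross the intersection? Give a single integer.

Step 1 [NS]: N:car5-GO,E:wait,S:car1-GO,W:wait | queues: N=0 E=0 S=2 W=2
Step 2 [NS]: N:empty,E:wait,S:car2-GO,W:wait | queues: N=0 E=0 S=1 W=2
Step 3 [NS]: N:empty,E:wait,S:car4-GO,W:wait | queues: N=0 E=0 S=0 W=2
Step 4 [NS]: N:empty,E:wait,S:empty,W:wait | queues: N=0 E=0 S=0 W=2
Step 5 [EW]: N:wait,E:empty,S:wait,W:car3-GO | queues: N=0 E=0 S=0 W=1
Step 6 [EW]: N:wait,E:empty,S:wait,W:car6-GO | queues: N=0 E=0 S=0 W=0
Car 2 crosses at step 2

2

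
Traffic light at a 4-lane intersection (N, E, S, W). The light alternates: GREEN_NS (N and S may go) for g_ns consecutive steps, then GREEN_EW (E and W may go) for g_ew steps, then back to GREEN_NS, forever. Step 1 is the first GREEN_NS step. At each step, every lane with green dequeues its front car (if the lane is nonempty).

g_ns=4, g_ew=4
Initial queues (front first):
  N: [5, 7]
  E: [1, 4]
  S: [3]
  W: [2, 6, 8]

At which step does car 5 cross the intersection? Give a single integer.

Step 1 [NS]: N:car5-GO,E:wait,S:car3-GO,W:wait | queues: N=1 E=2 S=0 W=3
Step 2 [NS]: N:car7-GO,E:wait,S:empty,W:wait | queues: N=0 E=2 S=0 W=3
Step 3 [NS]: N:empty,E:wait,S:empty,W:wait | queues: N=0 E=2 S=0 W=3
Step 4 [NS]: N:empty,E:wait,S:empty,W:wait | queues: N=0 E=2 S=0 W=3
Step 5 [EW]: N:wait,E:car1-GO,S:wait,W:car2-GO | queues: N=0 E=1 S=0 W=2
Step 6 [EW]: N:wait,E:car4-GO,S:wait,W:car6-GO | queues: N=0 E=0 S=0 W=1
Step 7 [EW]: N:wait,E:empty,S:wait,W:car8-GO | queues: N=0 E=0 S=0 W=0
Car 5 crosses at step 1

1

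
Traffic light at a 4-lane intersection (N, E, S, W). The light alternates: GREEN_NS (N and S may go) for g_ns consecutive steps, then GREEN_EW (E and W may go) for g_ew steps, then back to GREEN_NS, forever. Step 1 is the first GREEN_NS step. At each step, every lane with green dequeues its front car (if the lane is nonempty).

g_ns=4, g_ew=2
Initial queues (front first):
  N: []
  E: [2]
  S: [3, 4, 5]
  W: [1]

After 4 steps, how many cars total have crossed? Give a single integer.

Answer: 3

Derivation:
Step 1 [NS]: N:empty,E:wait,S:car3-GO,W:wait | queues: N=0 E=1 S=2 W=1
Step 2 [NS]: N:empty,E:wait,S:car4-GO,W:wait | queues: N=0 E=1 S=1 W=1
Step 3 [NS]: N:empty,E:wait,S:car5-GO,W:wait | queues: N=0 E=1 S=0 W=1
Step 4 [NS]: N:empty,E:wait,S:empty,W:wait | queues: N=0 E=1 S=0 W=1
Cars crossed by step 4: 3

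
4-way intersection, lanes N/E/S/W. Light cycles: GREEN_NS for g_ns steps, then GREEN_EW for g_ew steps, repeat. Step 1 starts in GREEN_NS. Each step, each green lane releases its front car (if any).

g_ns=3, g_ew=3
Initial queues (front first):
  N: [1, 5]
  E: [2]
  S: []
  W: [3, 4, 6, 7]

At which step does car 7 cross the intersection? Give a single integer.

Step 1 [NS]: N:car1-GO,E:wait,S:empty,W:wait | queues: N=1 E=1 S=0 W=4
Step 2 [NS]: N:car5-GO,E:wait,S:empty,W:wait | queues: N=0 E=1 S=0 W=4
Step 3 [NS]: N:empty,E:wait,S:empty,W:wait | queues: N=0 E=1 S=0 W=4
Step 4 [EW]: N:wait,E:car2-GO,S:wait,W:car3-GO | queues: N=0 E=0 S=0 W=3
Step 5 [EW]: N:wait,E:empty,S:wait,W:car4-GO | queues: N=0 E=0 S=0 W=2
Step 6 [EW]: N:wait,E:empty,S:wait,W:car6-GO | queues: N=0 E=0 S=0 W=1
Step 7 [NS]: N:empty,E:wait,S:empty,W:wait | queues: N=0 E=0 S=0 W=1
Step 8 [NS]: N:empty,E:wait,S:empty,W:wait | queues: N=0 E=0 S=0 W=1
Step 9 [NS]: N:empty,E:wait,S:empty,W:wait | queues: N=0 E=0 S=0 W=1
Step 10 [EW]: N:wait,E:empty,S:wait,W:car7-GO | queues: N=0 E=0 S=0 W=0
Car 7 crosses at step 10

10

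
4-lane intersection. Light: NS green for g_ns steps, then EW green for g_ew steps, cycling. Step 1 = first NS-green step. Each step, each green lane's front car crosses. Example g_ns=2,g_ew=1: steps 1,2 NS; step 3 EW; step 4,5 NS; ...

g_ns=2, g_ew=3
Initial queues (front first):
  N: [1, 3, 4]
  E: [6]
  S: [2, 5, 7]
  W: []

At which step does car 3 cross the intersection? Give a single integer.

Step 1 [NS]: N:car1-GO,E:wait,S:car2-GO,W:wait | queues: N=2 E=1 S=2 W=0
Step 2 [NS]: N:car3-GO,E:wait,S:car5-GO,W:wait | queues: N=1 E=1 S=1 W=0
Step 3 [EW]: N:wait,E:car6-GO,S:wait,W:empty | queues: N=1 E=0 S=1 W=0
Step 4 [EW]: N:wait,E:empty,S:wait,W:empty | queues: N=1 E=0 S=1 W=0
Step 5 [EW]: N:wait,E:empty,S:wait,W:empty | queues: N=1 E=0 S=1 W=0
Step 6 [NS]: N:car4-GO,E:wait,S:car7-GO,W:wait | queues: N=0 E=0 S=0 W=0
Car 3 crosses at step 2

2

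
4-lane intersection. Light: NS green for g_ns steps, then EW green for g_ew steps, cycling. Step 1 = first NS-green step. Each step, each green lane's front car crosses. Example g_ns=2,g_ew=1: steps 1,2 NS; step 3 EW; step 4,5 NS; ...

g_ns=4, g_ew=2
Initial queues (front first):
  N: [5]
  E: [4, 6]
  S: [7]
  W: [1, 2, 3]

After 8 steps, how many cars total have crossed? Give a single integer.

Step 1 [NS]: N:car5-GO,E:wait,S:car7-GO,W:wait | queues: N=0 E=2 S=0 W=3
Step 2 [NS]: N:empty,E:wait,S:empty,W:wait | queues: N=0 E=2 S=0 W=3
Step 3 [NS]: N:empty,E:wait,S:empty,W:wait | queues: N=0 E=2 S=0 W=3
Step 4 [NS]: N:empty,E:wait,S:empty,W:wait | queues: N=0 E=2 S=0 W=3
Step 5 [EW]: N:wait,E:car4-GO,S:wait,W:car1-GO | queues: N=0 E=1 S=0 W=2
Step 6 [EW]: N:wait,E:car6-GO,S:wait,W:car2-GO | queues: N=0 E=0 S=0 W=1
Step 7 [NS]: N:empty,E:wait,S:empty,W:wait | queues: N=0 E=0 S=0 W=1
Step 8 [NS]: N:empty,E:wait,S:empty,W:wait | queues: N=0 E=0 S=0 W=1
Cars crossed by step 8: 6

Answer: 6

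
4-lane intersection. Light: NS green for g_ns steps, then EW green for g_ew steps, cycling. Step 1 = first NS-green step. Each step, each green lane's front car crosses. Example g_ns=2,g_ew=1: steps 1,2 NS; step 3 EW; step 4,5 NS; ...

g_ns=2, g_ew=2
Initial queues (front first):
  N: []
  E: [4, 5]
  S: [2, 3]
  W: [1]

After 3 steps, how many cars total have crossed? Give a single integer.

Step 1 [NS]: N:empty,E:wait,S:car2-GO,W:wait | queues: N=0 E=2 S=1 W=1
Step 2 [NS]: N:empty,E:wait,S:car3-GO,W:wait | queues: N=0 E=2 S=0 W=1
Step 3 [EW]: N:wait,E:car4-GO,S:wait,W:car1-GO | queues: N=0 E=1 S=0 W=0
Cars crossed by step 3: 4

Answer: 4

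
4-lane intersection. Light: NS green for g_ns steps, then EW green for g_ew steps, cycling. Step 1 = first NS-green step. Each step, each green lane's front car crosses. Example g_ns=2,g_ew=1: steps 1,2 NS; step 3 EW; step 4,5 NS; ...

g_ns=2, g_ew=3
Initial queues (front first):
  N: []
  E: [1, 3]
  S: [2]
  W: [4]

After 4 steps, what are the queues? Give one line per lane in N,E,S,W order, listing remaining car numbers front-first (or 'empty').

Step 1 [NS]: N:empty,E:wait,S:car2-GO,W:wait | queues: N=0 E=2 S=0 W=1
Step 2 [NS]: N:empty,E:wait,S:empty,W:wait | queues: N=0 E=2 S=0 W=1
Step 3 [EW]: N:wait,E:car1-GO,S:wait,W:car4-GO | queues: N=0 E=1 S=0 W=0
Step 4 [EW]: N:wait,E:car3-GO,S:wait,W:empty | queues: N=0 E=0 S=0 W=0

N: empty
E: empty
S: empty
W: empty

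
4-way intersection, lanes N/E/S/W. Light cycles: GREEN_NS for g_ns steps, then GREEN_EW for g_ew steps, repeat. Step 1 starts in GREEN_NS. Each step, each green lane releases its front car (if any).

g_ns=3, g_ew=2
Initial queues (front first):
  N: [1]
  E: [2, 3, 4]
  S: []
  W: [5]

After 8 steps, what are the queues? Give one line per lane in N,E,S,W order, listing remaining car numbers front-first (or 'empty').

Step 1 [NS]: N:car1-GO,E:wait,S:empty,W:wait | queues: N=0 E=3 S=0 W=1
Step 2 [NS]: N:empty,E:wait,S:empty,W:wait | queues: N=0 E=3 S=0 W=1
Step 3 [NS]: N:empty,E:wait,S:empty,W:wait | queues: N=0 E=3 S=0 W=1
Step 4 [EW]: N:wait,E:car2-GO,S:wait,W:car5-GO | queues: N=0 E=2 S=0 W=0
Step 5 [EW]: N:wait,E:car3-GO,S:wait,W:empty | queues: N=0 E=1 S=0 W=0
Step 6 [NS]: N:empty,E:wait,S:empty,W:wait | queues: N=0 E=1 S=0 W=0
Step 7 [NS]: N:empty,E:wait,S:empty,W:wait | queues: N=0 E=1 S=0 W=0
Step 8 [NS]: N:empty,E:wait,S:empty,W:wait | queues: N=0 E=1 S=0 W=0

N: empty
E: 4
S: empty
W: empty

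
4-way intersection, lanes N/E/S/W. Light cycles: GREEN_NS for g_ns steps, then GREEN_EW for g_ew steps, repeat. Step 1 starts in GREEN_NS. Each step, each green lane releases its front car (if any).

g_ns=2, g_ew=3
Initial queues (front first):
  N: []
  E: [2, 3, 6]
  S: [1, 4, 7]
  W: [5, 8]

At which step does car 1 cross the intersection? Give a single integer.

Step 1 [NS]: N:empty,E:wait,S:car1-GO,W:wait | queues: N=0 E=3 S=2 W=2
Step 2 [NS]: N:empty,E:wait,S:car4-GO,W:wait | queues: N=0 E=3 S=1 W=2
Step 3 [EW]: N:wait,E:car2-GO,S:wait,W:car5-GO | queues: N=0 E=2 S=1 W=1
Step 4 [EW]: N:wait,E:car3-GO,S:wait,W:car8-GO | queues: N=0 E=1 S=1 W=0
Step 5 [EW]: N:wait,E:car6-GO,S:wait,W:empty | queues: N=0 E=0 S=1 W=0
Step 6 [NS]: N:empty,E:wait,S:car7-GO,W:wait | queues: N=0 E=0 S=0 W=0
Car 1 crosses at step 1

1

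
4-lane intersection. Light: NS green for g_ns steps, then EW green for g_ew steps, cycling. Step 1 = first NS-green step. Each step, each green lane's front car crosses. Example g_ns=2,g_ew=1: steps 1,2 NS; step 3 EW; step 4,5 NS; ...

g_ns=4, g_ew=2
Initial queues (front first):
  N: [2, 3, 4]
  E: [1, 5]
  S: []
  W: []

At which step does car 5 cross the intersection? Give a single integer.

Step 1 [NS]: N:car2-GO,E:wait,S:empty,W:wait | queues: N=2 E=2 S=0 W=0
Step 2 [NS]: N:car3-GO,E:wait,S:empty,W:wait | queues: N=1 E=2 S=0 W=0
Step 3 [NS]: N:car4-GO,E:wait,S:empty,W:wait | queues: N=0 E=2 S=0 W=0
Step 4 [NS]: N:empty,E:wait,S:empty,W:wait | queues: N=0 E=2 S=0 W=0
Step 5 [EW]: N:wait,E:car1-GO,S:wait,W:empty | queues: N=0 E=1 S=0 W=0
Step 6 [EW]: N:wait,E:car5-GO,S:wait,W:empty | queues: N=0 E=0 S=0 W=0
Car 5 crosses at step 6

6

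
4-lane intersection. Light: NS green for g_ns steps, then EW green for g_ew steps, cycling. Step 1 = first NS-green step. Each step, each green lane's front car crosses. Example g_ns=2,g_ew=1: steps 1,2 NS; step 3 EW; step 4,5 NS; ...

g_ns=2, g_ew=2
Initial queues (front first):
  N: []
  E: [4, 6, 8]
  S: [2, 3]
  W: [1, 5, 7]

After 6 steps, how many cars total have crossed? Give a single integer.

Step 1 [NS]: N:empty,E:wait,S:car2-GO,W:wait | queues: N=0 E=3 S=1 W=3
Step 2 [NS]: N:empty,E:wait,S:car3-GO,W:wait | queues: N=0 E=3 S=0 W=3
Step 3 [EW]: N:wait,E:car4-GO,S:wait,W:car1-GO | queues: N=0 E=2 S=0 W=2
Step 4 [EW]: N:wait,E:car6-GO,S:wait,W:car5-GO | queues: N=0 E=1 S=0 W=1
Step 5 [NS]: N:empty,E:wait,S:empty,W:wait | queues: N=0 E=1 S=0 W=1
Step 6 [NS]: N:empty,E:wait,S:empty,W:wait | queues: N=0 E=1 S=0 W=1
Cars crossed by step 6: 6

Answer: 6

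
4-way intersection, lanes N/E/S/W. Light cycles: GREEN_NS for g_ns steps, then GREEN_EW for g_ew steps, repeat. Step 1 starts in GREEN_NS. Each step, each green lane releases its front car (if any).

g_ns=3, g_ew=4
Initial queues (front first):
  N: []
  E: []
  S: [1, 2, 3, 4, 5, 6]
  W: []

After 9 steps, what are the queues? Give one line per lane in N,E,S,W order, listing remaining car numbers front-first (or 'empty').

Step 1 [NS]: N:empty,E:wait,S:car1-GO,W:wait | queues: N=0 E=0 S=5 W=0
Step 2 [NS]: N:empty,E:wait,S:car2-GO,W:wait | queues: N=0 E=0 S=4 W=0
Step 3 [NS]: N:empty,E:wait,S:car3-GO,W:wait | queues: N=0 E=0 S=3 W=0
Step 4 [EW]: N:wait,E:empty,S:wait,W:empty | queues: N=0 E=0 S=3 W=0
Step 5 [EW]: N:wait,E:empty,S:wait,W:empty | queues: N=0 E=0 S=3 W=0
Step 6 [EW]: N:wait,E:empty,S:wait,W:empty | queues: N=0 E=0 S=3 W=0
Step 7 [EW]: N:wait,E:empty,S:wait,W:empty | queues: N=0 E=0 S=3 W=0
Step 8 [NS]: N:empty,E:wait,S:car4-GO,W:wait | queues: N=0 E=0 S=2 W=0
Step 9 [NS]: N:empty,E:wait,S:car5-GO,W:wait | queues: N=0 E=0 S=1 W=0

N: empty
E: empty
S: 6
W: empty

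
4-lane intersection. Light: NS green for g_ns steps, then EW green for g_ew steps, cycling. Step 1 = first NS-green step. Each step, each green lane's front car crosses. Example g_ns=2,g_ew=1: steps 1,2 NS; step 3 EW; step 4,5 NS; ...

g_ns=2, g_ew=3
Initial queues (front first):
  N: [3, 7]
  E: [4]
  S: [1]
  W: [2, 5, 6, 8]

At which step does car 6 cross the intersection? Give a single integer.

Step 1 [NS]: N:car3-GO,E:wait,S:car1-GO,W:wait | queues: N=1 E=1 S=0 W=4
Step 2 [NS]: N:car7-GO,E:wait,S:empty,W:wait | queues: N=0 E=1 S=0 W=4
Step 3 [EW]: N:wait,E:car4-GO,S:wait,W:car2-GO | queues: N=0 E=0 S=0 W=3
Step 4 [EW]: N:wait,E:empty,S:wait,W:car5-GO | queues: N=0 E=0 S=0 W=2
Step 5 [EW]: N:wait,E:empty,S:wait,W:car6-GO | queues: N=0 E=0 S=0 W=1
Step 6 [NS]: N:empty,E:wait,S:empty,W:wait | queues: N=0 E=0 S=0 W=1
Step 7 [NS]: N:empty,E:wait,S:empty,W:wait | queues: N=0 E=0 S=0 W=1
Step 8 [EW]: N:wait,E:empty,S:wait,W:car8-GO | queues: N=0 E=0 S=0 W=0
Car 6 crosses at step 5

5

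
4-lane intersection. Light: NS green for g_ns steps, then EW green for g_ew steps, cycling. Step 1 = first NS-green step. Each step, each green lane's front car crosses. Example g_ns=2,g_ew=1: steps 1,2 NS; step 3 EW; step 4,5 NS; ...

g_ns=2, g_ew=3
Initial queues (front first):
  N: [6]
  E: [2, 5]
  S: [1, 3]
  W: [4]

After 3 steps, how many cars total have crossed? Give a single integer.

Answer: 5

Derivation:
Step 1 [NS]: N:car6-GO,E:wait,S:car1-GO,W:wait | queues: N=0 E=2 S=1 W=1
Step 2 [NS]: N:empty,E:wait,S:car3-GO,W:wait | queues: N=0 E=2 S=0 W=1
Step 3 [EW]: N:wait,E:car2-GO,S:wait,W:car4-GO | queues: N=0 E=1 S=0 W=0
Cars crossed by step 3: 5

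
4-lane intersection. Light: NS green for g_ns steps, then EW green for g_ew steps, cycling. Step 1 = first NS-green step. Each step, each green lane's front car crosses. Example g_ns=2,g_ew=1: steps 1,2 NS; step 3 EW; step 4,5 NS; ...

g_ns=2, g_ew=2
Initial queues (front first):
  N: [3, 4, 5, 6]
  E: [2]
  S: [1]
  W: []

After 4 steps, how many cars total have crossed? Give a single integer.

Answer: 4

Derivation:
Step 1 [NS]: N:car3-GO,E:wait,S:car1-GO,W:wait | queues: N=3 E=1 S=0 W=0
Step 2 [NS]: N:car4-GO,E:wait,S:empty,W:wait | queues: N=2 E=1 S=0 W=0
Step 3 [EW]: N:wait,E:car2-GO,S:wait,W:empty | queues: N=2 E=0 S=0 W=0
Step 4 [EW]: N:wait,E:empty,S:wait,W:empty | queues: N=2 E=0 S=0 W=0
Cars crossed by step 4: 4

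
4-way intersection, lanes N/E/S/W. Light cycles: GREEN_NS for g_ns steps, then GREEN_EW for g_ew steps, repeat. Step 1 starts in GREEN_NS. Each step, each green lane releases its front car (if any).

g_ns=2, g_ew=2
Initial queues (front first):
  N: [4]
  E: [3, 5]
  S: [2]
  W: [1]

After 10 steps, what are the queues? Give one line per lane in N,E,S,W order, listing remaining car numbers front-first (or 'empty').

Step 1 [NS]: N:car4-GO,E:wait,S:car2-GO,W:wait | queues: N=0 E=2 S=0 W=1
Step 2 [NS]: N:empty,E:wait,S:empty,W:wait | queues: N=0 E=2 S=0 W=1
Step 3 [EW]: N:wait,E:car3-GO,S:wait,W:car1-GO | queues: N=0 E=1 S=0 W=0
Step 4 [EW]: N:wait,E:car5-GO,S:wait,W:empty | queues: N=0 E=0 S=0 W=0

N: empty
E: empty
S: empty
W: empty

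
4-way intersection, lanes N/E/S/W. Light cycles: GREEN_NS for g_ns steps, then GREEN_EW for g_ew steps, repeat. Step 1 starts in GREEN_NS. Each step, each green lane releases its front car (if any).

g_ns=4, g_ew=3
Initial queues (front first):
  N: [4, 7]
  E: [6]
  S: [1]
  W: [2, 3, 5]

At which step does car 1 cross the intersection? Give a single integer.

Step 1 [NS]: N:car4-GO,E:wait,S:car1-GO,W:wait | queues: N=1 E=1 S=0 W=3
Step 2 [NS]: N:car7-GO,E:wait,S:empty,W:wait | queues: N=0 E=1 S=0 W=3
Step 3 [NS]: N:empty,E:wait,S:empty,W:wait | queues: N=0 E=1 S=0 W=3
Step 4 [NS]: N:empty,E:wait,S:empty,W:wait | queues: N=0 E=1 S=0 W=3
Step 5 [EW]: N:wait,E:car6-GO,S:wait,W:car2-GO | queues: N=0 E=0 S=0 W=2
Step 6 [EW]: N:wait,E:empty,S:wait,W:car3-GO | queues: N=0 E=0 S=0 W=1
Step 7 [EW]: N:wait,E:empty,S:wait,W:car5-GO | queues: N=0 E=0 S=0 W=0
Car 1 crosses at step 1

1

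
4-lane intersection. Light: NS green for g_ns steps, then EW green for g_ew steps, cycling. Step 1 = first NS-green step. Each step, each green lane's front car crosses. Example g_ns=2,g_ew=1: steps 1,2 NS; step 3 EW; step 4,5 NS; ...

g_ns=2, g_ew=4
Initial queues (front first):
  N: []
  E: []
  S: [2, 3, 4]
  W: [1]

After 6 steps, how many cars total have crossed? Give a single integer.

Answer: 3

Derivation:
Step 1 [NS]: N:empty,E:wait,S:car2-GO,W:wait | queues: N=0 E=0 S=2 W=1
Step 2 [NS]: N:empty,E:wait,S:car3-GO,W:wait | queues: N=0 E=0 S=1 W=1
Step 3 [EW]: N:wait,E:empty,S:wait,W:car1-GO | queues: N=0 E=0 S=1 W=0
Step 4 [EW]: N:wait,E:empty,S:wait,W:empty | queues: N=0 E=0 S=1 W=0
Step 5 [EW]: N:wait,E:empty,S:wait,W:empty | queues: N=0 E=0 S=1 W=0
Step 6 [EW]: N:wait,E:empty,S:wait,W:empty | queues: N=0 E=0 S=1 W=0
Cars crossed by step 6: 3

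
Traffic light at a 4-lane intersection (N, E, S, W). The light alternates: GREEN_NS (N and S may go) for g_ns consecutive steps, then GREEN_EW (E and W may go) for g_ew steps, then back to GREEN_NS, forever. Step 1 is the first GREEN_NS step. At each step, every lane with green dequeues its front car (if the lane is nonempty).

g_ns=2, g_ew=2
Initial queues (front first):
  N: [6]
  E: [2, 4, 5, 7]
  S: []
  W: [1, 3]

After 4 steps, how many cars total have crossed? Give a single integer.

Step 1 [NS]: N:car6-GO,E:wait,S:empty,W:wait | queues: N=0 E=4 S=0 W=2
Step 2 [NS]: N:empty,E:wait,S:empty,W:wait | queues: N=0 E=4 S=0 W=2
Step 3 [EW]: N:wait,E:car2-GO,S:wait,W:car1-GO | queues: N=0 E=3 S=0 W=1
Step 4 [EW]: N:wait,E:car4-GO,S:wait,W:car3-GO | queues: N=0 E=2 S=0 W=0
Cars crossed by step 4: 5

Answer: 5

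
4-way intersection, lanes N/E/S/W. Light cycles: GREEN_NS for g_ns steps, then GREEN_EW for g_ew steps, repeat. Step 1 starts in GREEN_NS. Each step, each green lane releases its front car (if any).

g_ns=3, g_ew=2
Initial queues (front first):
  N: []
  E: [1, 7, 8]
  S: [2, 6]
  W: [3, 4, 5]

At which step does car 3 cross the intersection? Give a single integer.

Step 1 [NS]: N:empty,E:wait,S:car2-GO,W:wait | queues: N=0 E=3 S=1 W=3
Step 2 [NS]: N:empty,E:wait,S:car6-GO,W:wait | queues: N=0 E=3 S=0 W=3
Step 3 [NS]: N:empty,E:wait,S:empty,W:wait | queues: N=0 E=3 S=0 W=3
Step 4 [EW]: N:wait,E:car1-GO,S:wait,W:car3-GO | queues: N=0 E=2 S=0 W=2
Step 5 [EW]: N:wait,E:car7-GO,S:wait,W:car4-GO | queues: N=0 E=1 S=0 W=1
Step 6 [NS]: N:empty,E:wait,S:empty,W:wait | queues: N=0 E=1 S=0 W=1
Step 7 [NS]: N:empty,E:wait,S:empty,W:wait | queues: N=0 E=1 S=0 W=1
Step 8 [NS]: N:empty,E:wait,S:empty,W:wait | queues: N=0 E=1 S=0 W=1
Step 9 [EW]: N:wait,E:car8-GO,S:wait,W:car5-GO | queues: N=0 E=0 S=0 W=0
Car 3 crosses at step 4

4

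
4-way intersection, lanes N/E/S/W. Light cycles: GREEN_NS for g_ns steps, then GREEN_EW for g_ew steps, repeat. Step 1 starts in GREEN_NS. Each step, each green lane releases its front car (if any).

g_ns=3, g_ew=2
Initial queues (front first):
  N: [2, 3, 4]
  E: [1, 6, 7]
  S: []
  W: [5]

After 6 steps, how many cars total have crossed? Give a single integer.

Answer: 6

Derivation:
Step 1 [NS]: N:car2-GO,E:wait,S:empty,W:wait | queues: N=2 E=3 S=0 W=1
Step 2 [NS]: N:car3-GO,E:wait,S:empty,W:wait | queues: N=1 E=3 S=0 W=1
Step 3 [NS]: N:car4-GO,E:wait,S:empty,W:wait | queues: N=0 E=3 S=0 W=1
Step 4 [EW]: N:wait,E:car1-GO,S:wait,W:car5-GO | queues: N=0 E=2 S=0 W=0
Step 5 [EW]: N:wait,E:car6-GO,S:wait,W:empty | queues: N=0 E=1 S=0 W=0
Step 6 [NS]: N:empty,E:wait,S:empty,W:wait | queues: N=0 E=1 S=0 W=0
Cars crossed by step 6: 6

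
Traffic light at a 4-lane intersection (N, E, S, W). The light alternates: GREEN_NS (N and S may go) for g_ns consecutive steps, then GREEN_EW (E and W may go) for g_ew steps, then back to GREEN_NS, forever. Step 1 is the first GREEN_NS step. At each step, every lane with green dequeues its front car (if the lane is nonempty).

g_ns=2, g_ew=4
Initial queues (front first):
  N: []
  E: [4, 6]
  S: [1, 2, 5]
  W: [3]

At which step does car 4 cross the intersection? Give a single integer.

Step 1 [NS]: N:empty,E:wait,S:car1-GO,W:wait | queues: N=0 E=2 S=2 W=1
Step 2 [NS]: N:empty,E:wait,S:car2-GO,W:wait | queues: N=0 E=2 S=1 W=1
Step 3 [EW]: N:wait,E:car4-GO,S:wait,W:car3-GO | queues: N=0 E=1 S=1 W=0
Step 4 [EW]: N:wait,E:car6-GO,S:wait,W:empty | queues: N=0 E=0 S=1 W=0
Step 5 [EW]: N:wait,E:empty,S:wait,W:empty | queues: N=0 E=0 S=1 W=0
Step 6 [EW]: N:wait,E:empty,S:wait,W:empty | queues: N=0 E=0 S=1 W=0
Step 7 [NS]: N:empty,E:wait,S:car5-GO,W:wait | queues: N=0 E=0 S=0 W=0
Car 4 crosses at step 3

3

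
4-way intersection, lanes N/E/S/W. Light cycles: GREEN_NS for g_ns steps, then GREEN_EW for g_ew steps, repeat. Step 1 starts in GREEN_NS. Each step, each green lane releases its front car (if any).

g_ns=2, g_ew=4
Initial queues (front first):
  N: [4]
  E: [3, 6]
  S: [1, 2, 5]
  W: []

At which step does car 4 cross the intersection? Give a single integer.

Step 1 [NS]: N:car4-GO,E:wait,S:car1-GO,W:wait | queues: N=0 E=2 S=2 W=0
Step 2 [NS]: N:empty,E:wait,S:car2-GO,W:wait | queues: N=0 E=2 S=1 W=0
Step 3 [EW]: N:wait,E:car3-GO,S:wait,W:empty | queues: N=0 E=1 S=1 W=0
Step 4 [EW]: N:wait,E:car6-GO,S:wait,W:empty | queues: N=0 E=0 S=1 W=0
Step 5 [EW]: N:wait,E:empty,S:wait,W:empty | queues: N=0 E=0 S=1 W=0
Step 6 [EW]: N:wait,E:empty,S:wait,W:empty | queues: N=0 E=0 S=1 W=0
Step 7 [NS]: N:empty,E:wait,S:car5-GO,W:wait | queues: N=0 E=0 S=0 W=0
Car 4 crosses at step 1

1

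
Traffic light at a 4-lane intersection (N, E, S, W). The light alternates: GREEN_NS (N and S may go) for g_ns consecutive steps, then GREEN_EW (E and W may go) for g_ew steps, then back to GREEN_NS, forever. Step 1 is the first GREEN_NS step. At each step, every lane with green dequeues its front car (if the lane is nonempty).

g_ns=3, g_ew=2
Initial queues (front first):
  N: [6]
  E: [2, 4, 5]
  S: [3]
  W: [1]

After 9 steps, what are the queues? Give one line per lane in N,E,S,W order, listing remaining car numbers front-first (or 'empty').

Step 1 [NS]: N:car6-GO,E:wait,S:car3-GO,W:wait | queues: N=0 E=3 S=0 W=1
Step 2 [NS]: N:empty,E:wait,S:empty,W:wait | queues: N=0 E=3 S=0 W=1
Step 3 [NS]: N:empty,E:wait,S:empty,W:wait | queues: N=0 E=3 S=0 W=1
Step 4 [EW]: N:wait,E:car2-GO,S:wait,W:car1-GO | queues: N=0 E=2 S=0 W=0
Step 5 [EW]: N:wait,E:car4-GO,S:wait,W:empty | queues: N=0 E=1 S=0 W=0
Step 6 [NS]: N:empty,E:wait,S:empty,W:wait | queues: N=0 E=1 S=0 W=0
Step 7 [NS]: N:empty,E:wait,S:empty,W:wait | queues: N=0 E=1 S=0 W=0
Step 8 [NS]: N:empty,E:wait,S:empty,W:wait | queues: N=0 E=1 S=0 W=0
Step 9 [EW]: N:wait,E:car5-GO,S:wait,W:empty | queues: N=0 E=0 S=0 W=0

N: empty
E: empty
S: empty
W: empty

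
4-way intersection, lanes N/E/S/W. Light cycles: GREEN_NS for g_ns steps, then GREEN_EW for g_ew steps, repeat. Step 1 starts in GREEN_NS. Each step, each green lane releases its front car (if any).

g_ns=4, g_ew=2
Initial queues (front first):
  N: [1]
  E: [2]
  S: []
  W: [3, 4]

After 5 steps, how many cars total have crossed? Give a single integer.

Step 1 [NS]: N:car1-GO,E:wait,S:empty,W:wait | queues: N=0 E=1 S=0 W=2
Step 2 [NS]: N:empty,E:wait,S:empty,W:wait | queues: N=0 E=1 S=0 W=2
Step 3 [NS]: N:empty,E:wait,S:empty,W:wait | queues: N=0 E=1 S=0 W=2
Step 4 [NS]: N:empty,E:wait,S:empty,W:wait | queues: N=0 E=1 S=0 W=2
Step 5 [EW]: N:wait,E:car2-GO,S:wait,W:car3-GO | queues: N=0 E=0 S=0 W=1
Cars crossed by step 5: 3

Answer: 3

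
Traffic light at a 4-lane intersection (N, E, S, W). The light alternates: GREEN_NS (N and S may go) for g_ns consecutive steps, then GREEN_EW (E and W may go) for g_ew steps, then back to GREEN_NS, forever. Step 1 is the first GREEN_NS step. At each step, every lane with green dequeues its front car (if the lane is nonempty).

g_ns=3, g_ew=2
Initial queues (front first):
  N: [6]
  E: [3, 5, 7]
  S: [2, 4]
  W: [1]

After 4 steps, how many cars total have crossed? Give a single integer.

Step 1 [NS]: N:car6-GO,E:wait,S:car2-GO,W:wait | queues: N=0 E=3 S=1 W=1
Step 2 [NS]: N:empty,E:wait,S:car4-GO,W:wait | queues: N=0 E=3 S=0 W=1
Step 3 [NS]: N:empty,E:wait,S:empty,W:wait | queues: N=0 E=3 S=0 W=1
Step 4 [EW]: N:wait,E:car3-GO,S:wait,W:car1-GO | queues: N=0 E=2 S=0 W=0
Cars crossed by step 4: 5

Answer: 5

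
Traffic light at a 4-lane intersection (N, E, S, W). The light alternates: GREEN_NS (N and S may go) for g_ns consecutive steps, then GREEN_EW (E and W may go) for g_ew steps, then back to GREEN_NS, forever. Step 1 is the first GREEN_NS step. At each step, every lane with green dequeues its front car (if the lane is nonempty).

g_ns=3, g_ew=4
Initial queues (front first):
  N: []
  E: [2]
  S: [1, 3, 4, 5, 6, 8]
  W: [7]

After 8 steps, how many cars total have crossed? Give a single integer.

Step 1 [NS]: N:empty,E:wait,S:car1-GO,W:wait | queues: N=0 E=1 S=5 W=1
Step 2 [NS]: N:empty,E:wait,S:car3-GO,W:wait | queues: N=0 E=1 S=4 W=1
Step 3 [NS]: N:empty,E:wait,S:car4-GO,W:wait | queues: N=0 E=1 S=3 W=1
Step 4 [EW]: N:wait,E:car2-GO,S:wait,W:car7-GO | queues: N=0 E=0 S=3 W=0
Step 5 [EW]: N:wait,E:empty,S:wait,W:empty | queues: N=0 E=0 S=3 W=0
Step 6 [EW]: N:wait,E:empty,S:wait,W:empty | queues: N=0 E=0 S=3 W=0
Step 7 [EW]: N:wait,E:empty,S:wait,W:empty | queues: N=0 E=0 S=3 W=0
Step 8 [NS]: N:empty,E:wait,S:car5-GO,W:wait | queues: N=0 E=0 S=2 W=0
Cars crossed by step 8: 6

Answer: 6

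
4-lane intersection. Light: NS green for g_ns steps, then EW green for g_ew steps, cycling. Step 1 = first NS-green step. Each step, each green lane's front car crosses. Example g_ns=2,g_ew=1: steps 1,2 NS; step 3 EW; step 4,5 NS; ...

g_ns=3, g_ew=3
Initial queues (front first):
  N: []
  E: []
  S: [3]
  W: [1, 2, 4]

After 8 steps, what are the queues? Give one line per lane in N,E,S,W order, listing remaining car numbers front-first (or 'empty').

Step 1 [NS]: N:empty,E:wait,S:car3-GO,W:wait | queues: N=0 E=0 S=0 W=3
Step 2 [NS]: N:empty,E:wait,S:empty,W:wait | queues: N=0 E=0 S=0 W=3
Step 3 [NS]: N:empty,E:wait,S:empty,W:wait | queues: N=0 E=0 S=0 W=3
Step 4 [EW]: N:wait,E:empty,S:wait,W:car1-GO | queues: N=0 E=0 S=0 W=2
Step 5 [EW]: N:wait,E:empty,S:wait,W:car2-GO | queues: N=0 E=0 S=0 W=1
Step 6 [EW]: N:wait,E:empty,S:wait,W:car4-GO | queues: N=0 E=0 S=0 W=0

N: empty
E: empty
S: empty
W: empty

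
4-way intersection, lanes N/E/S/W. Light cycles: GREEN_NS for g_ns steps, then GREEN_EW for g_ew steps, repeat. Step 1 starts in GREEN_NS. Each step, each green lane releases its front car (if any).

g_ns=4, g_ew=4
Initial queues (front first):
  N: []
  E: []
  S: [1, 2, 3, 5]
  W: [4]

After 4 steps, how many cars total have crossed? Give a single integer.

Step 1 [NS]: N:empty,E:wait,S:car1-GO,W:wait | queues: N=0 E=0 S=3 W=1
Step 2 [NS]: N:empty,E:wait,S:car2-GO,W:wait | queues: N=0 E=0 S=2 W=1
Step 3 [NS]: N:empty,E:wait,S:car3-GO,W:wait | queues: N=0 E=0 S=1 W=1
Step 4 [NS]: N:empty,E:wait,S:car5-GO,W:wait | queues: N=0 E=0 S=0 W=1
Cars crossed by step 4: 4

Answer: 4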